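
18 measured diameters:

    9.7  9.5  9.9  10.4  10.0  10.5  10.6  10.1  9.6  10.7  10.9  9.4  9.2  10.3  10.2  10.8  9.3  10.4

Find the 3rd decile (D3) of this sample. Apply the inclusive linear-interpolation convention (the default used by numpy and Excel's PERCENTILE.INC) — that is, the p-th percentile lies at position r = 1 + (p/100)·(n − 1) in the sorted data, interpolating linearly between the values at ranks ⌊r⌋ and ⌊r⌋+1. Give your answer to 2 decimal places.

9.72

Sorted: 9.2, 9.3, 9.4, 9.5, 9.6, 9.7, 9.9, 10.0, 10.1, 10.2, 10.3, 10.4, 10.4, 10.5, 10.6, 10.7, 10.8, 10.9.
n = 18.
r = 1 + (30/100)·(18 − 1) = 1 + 5.1 = 6.1.
Rank 6 is 9.7 and rank 7 is 9.9.
Interpolate: 9.7 + 0.1·(9.9 − 9.7) = 9.7 + 0.1·0.2 = 9.72.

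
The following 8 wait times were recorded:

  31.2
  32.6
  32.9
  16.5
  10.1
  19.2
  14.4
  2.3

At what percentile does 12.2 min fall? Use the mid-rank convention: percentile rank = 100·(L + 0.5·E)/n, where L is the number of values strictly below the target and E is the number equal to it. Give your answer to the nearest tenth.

25.0

Sorted: 2.3, 10.1, 14.4, 16.5, 19.2, 31.2, 32.6, 32.9.
Count below 12.2: L = 2; count equal: E = 0; n = 8.
Percentile rank = 100·(2 + 0.5·0)/8 = 100·2/8 = 25.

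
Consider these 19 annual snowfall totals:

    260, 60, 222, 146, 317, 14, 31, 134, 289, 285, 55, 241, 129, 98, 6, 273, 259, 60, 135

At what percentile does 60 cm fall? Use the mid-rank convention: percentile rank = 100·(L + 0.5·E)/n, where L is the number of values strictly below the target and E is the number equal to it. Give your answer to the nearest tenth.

Sorted: 6, 14, 31, 55, 60, 60, 98, 129, 134, 135, 146, 222, 241, 259, 260, 273, 285, 289, 317.
Count below 60: L = 4; count equal: E = 2; n = 19.
Percentile rank = 100·(4 + 0.5·2)/19 = 100·5/19 = 26.32.

26.3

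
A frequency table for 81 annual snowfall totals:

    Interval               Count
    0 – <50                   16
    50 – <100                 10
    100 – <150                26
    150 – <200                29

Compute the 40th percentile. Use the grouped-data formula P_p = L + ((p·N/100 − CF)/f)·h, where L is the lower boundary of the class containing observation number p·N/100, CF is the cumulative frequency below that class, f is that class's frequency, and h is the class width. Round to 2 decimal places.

N = 81; target position k = 40/100 · 81 = 32.4.
Cumulative frequencies: 16, 26, 52, 81.
Observation 32.4 falls in the class 100 – <150.
L = 100, CF = 26, f = 26, h = 50.
P40 = 100 + ((32.4 − 26)/26)·50 = 100 + 12.3077 = 112.308.

112.31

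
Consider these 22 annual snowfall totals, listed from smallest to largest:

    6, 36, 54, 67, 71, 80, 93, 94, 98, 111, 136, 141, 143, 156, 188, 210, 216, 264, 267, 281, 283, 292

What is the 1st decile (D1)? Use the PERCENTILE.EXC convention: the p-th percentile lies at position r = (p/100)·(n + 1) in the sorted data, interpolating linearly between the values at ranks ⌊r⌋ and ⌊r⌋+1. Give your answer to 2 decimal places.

41.40

n = 22.
r = (10/100)·(22 + 1) = 2.3.
Rank 2 is 36 and rank 3 is 54.
Interpolate: 36 + 0.3·(54 − 36) = 36 + 0.3·18 = 41.4.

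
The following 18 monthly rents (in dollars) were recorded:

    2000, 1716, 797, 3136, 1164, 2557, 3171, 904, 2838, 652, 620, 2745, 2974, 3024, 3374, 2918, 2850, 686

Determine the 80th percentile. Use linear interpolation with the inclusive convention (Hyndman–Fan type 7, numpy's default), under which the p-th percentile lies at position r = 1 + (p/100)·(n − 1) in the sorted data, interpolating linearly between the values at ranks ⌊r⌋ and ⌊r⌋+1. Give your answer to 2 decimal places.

Sorted: 620, 652, 686, 797, 904, 1164, 1716, 2000, 2557, 2745, 2838, 2850, 2918, 2974, 3024, 3136, 3171, 3374.
n = 18.
r = 1 + (80/100)·(18 − 1) = 1 + 13.6 = 14.6.
Rank 14 is 2974 and rank 15 is 3024.
Interpolate: 2974 + 0.6·(3024 − 2974) = 2974 + 0.6·50 = 3004.

3004.00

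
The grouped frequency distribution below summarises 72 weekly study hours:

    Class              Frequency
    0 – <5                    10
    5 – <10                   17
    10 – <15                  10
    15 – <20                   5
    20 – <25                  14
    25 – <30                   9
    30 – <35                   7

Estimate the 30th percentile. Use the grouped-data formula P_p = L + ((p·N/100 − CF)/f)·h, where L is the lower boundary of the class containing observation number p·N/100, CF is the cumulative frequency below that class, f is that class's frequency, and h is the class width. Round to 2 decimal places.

N = 72; target position k = 30/100 · 72 = 21.6.
Cumulative frequencies: 10, 27, 37, 42, 56, 65, 72.
Observation 21.6 falls in the class 5 – <10.
L = 5, CF = 10, f = 17, h = 5.
P30 = 5 + ((21.6 − 10)/17)·5 = 5 + 3.41176 = 8.41176.

8.41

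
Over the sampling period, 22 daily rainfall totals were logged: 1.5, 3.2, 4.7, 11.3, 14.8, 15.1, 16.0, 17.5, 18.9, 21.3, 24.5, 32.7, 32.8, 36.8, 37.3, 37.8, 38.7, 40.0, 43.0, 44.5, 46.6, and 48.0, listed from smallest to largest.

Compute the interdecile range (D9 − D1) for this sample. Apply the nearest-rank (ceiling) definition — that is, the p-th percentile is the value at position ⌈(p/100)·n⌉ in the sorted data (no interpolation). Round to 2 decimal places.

n = 22.
P10: rank ⌈10/100·22⌉ = 3 → 4.7.
P90: rank ⌈90/100·22⌉ = 20 → 44.5.
Difference: 44.5 − 4.7 = 39.8.

39.80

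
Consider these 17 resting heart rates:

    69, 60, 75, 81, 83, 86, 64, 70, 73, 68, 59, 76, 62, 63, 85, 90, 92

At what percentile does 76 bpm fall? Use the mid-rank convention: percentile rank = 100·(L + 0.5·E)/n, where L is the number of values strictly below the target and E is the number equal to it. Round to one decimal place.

61.8

Sorted: 59, 60, 62, 63, 64, 68, 69, 70, 73, 75, 76, 81, 83, 85, 86, 90, 92.
Count below 76: L = 10; count equal: E = 1; n = 17.
Percentile rank = 100·(10 + 0.5·1)/17 = 100·10.5/17 = 61.76.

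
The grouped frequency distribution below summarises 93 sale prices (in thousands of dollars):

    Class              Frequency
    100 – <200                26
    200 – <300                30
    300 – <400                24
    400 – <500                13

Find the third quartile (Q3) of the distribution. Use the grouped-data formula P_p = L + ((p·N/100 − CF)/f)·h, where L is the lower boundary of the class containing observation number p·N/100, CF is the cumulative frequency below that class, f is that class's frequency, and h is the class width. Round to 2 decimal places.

N = 93; target position k = 75/100 · 93 = 69.75.
Cumulative frequencies: 26, 56, 80, 93.
Observation 69.75 falls in the class 300 – <400.
L = 300, CF = 56, f = 24, h = 100.
P75 = 300 + ((69.75 − 56)/24)·100 = 300 + 57.2917 = 357.292.

357.29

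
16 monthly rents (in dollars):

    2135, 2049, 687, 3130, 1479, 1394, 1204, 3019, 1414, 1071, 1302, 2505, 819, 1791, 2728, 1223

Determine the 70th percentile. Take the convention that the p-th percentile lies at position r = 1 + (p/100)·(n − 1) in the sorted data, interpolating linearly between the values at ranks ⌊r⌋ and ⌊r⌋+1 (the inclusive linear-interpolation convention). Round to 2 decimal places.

2092.00

Sorted: 687, 819, 1071, 1204, 1223, 1302, 1394, 1414, 1479, 1791, 2049, 2135, 2505, 2728, 3019, 3130.
n = 16.
r = 1 + (70/100)·(16 − 1) = 1 + 10.5 = 11.5.
Rank 11 is 2049 and rank 12 is 2135.
Interpolate: 2049 + 0.5·(2135 − 2049) = 2049 + 0.5·86 = 2092.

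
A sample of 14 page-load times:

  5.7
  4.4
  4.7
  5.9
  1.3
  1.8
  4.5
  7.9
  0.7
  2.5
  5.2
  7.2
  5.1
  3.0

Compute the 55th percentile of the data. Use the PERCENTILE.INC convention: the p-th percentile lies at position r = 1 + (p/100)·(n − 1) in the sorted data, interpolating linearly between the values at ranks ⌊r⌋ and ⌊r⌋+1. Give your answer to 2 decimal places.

4.76

Sorted: 0.7, 1.3, 1.8, 2.5, 3.0, 4.4, 4.5, 4.7, 5.1, 5.2, 5.7, 5.9, 7.2, 7.9.
n = 14.
r = 1 + (55/100)·(14 − 1) = 1 + 7.15 = 8.15.
Rank 8 is 4.7 and rank 9 is 5.1.
Interpolate: 4.7 + 0.15·(5.1 − 4.7) = 4.7 + 0.15·0.4 = 4.76.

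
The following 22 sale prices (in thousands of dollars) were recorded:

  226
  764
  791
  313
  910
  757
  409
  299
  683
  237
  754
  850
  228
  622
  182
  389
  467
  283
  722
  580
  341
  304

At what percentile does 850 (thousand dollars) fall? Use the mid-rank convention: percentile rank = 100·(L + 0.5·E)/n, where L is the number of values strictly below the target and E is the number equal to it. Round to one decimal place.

Sorted: 182, 226, 228, 237, 283, 299, 304, 313, 341, 389, 409, 467, 580, 622, 683, 722, 754, 757, 764, 791, 850, 910.
Count below 850: L = 20; count equal: E = 1; n = 22.
Percentile rank = 100·(20 + 0.5·1)/22 = 100·20.5/22 = 93.18.

93.2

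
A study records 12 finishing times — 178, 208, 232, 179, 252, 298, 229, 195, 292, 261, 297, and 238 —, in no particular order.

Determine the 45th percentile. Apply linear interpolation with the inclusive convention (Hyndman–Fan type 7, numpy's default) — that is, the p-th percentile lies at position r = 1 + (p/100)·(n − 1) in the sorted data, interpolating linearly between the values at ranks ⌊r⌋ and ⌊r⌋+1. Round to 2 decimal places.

231.85

Sorted: 178, 179, 195, 208, 229, 232, 238, 252, 261, 292, 297, 298.
n = 12.
r = 1 + (45/100)·(12 − 1) = 1 + 4.95 = 5.95.
Rank 5 is 229 and rank 6 is 232.
Interpolate: 229 + 0.95·(232 − 229) = 229 + 0.95·3 = 231.85.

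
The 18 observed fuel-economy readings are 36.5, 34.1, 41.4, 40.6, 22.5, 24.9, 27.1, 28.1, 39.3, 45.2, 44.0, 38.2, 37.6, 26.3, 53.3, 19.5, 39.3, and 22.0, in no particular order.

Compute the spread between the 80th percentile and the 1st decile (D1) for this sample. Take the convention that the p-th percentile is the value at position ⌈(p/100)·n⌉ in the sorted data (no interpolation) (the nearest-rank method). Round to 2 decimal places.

19.40

Sorted: 19.5, 22.0, 22.5, 24.9, 26.3, 27.1, 28.1, 34.1, 36.5, 37.6, 38.2, 39.3, 39.3, 40.6, 41.4, 44.0, 45.2, 53.3.
n = 18.
P10: rank ⌈10/100·18⌉ = 2 → 22.
P80: rank ⌈80/100·18⌉ = 15 → 41.4.
Difference: 41.4 − 22 = 19.4.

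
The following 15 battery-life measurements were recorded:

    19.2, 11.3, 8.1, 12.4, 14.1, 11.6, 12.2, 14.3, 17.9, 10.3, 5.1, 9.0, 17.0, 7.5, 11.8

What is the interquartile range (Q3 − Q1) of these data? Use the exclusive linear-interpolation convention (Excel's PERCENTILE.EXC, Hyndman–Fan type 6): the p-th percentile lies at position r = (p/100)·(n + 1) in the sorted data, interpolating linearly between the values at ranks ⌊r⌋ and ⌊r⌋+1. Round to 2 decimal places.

Sorted: 5.1, 7.5, 8.1, 9.0, 10.3, 11.3, 11.6, 11.8, 12.2, 12.4, 14.1, 14.3, 17.0, 17.9, 19.2.
n = 15.
P25: r = 4 (integer) → 9.
P75: r = 12 (integer) → 14.3.
Difference: 14.3 − 9 = 5.3.

5.30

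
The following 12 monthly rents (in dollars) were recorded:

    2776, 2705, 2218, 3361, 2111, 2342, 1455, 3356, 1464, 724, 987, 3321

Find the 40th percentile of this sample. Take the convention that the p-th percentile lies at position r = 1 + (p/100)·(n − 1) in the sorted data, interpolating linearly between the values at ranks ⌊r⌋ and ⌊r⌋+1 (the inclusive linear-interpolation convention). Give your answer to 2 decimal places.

2153.80

Sorted: 724, 987, 1455, 1464, 2111, 2218, 2342, 2705, 2776, 3321, 3356, 3361.
n = 12.
r = 1 + (40/100)·(12 − 1) = 1 + 4.4 = 5.4.
Rank 5 is 2111 and rank 6 is 2218.
Interpolate: 2111 + 0.4·(2218 − 2111) = 2111 + 0.4·107 = 2153.8.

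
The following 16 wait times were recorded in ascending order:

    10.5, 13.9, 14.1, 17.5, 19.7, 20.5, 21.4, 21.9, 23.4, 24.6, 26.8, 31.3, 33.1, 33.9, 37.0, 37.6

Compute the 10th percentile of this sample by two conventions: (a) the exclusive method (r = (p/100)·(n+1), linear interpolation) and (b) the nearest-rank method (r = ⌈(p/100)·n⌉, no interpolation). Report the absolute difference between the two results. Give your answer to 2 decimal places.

1.02

n = 16.
(a) r = 1.7; between ranks 1 (10.5) and 2 (13.9): 12.88.
(b) the nearest-rank method: rank 2 → 13.9.
|12.88 − 13.9| = 1.02.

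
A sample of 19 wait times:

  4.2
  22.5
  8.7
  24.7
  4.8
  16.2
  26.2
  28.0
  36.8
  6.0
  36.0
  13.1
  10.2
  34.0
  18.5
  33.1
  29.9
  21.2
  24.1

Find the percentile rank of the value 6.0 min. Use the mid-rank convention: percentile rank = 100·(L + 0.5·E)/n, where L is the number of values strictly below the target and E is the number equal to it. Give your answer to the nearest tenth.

13.2

Sorted: 4.2, 4.8, 6.0, 8.7, 10.2, 13.1, 16.2, 18.5, 21.2, 22.5, 24.1, 24.7, 26.2, 28.0, 29.9, 33.1, 34.0, 36.0, 36.8.
Count below 6.0: L = 2; count equal: E = 1; n = 19.
Percentile rank = 100·(2 + 0.5·1)/19 = 100·2.5/19 = 13.16.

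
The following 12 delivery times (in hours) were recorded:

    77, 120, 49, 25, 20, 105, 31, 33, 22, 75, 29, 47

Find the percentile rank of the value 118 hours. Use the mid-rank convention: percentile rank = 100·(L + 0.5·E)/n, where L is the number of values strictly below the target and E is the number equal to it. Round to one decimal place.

Sorted: 20, 22, 25, 29, 31, 33, 47, 49, 75, 77, 105, 120.
Count below 118: L = 11; count equal: E = 0; n = 12.
Percentile rank = 100·(11 + 0.5·0)/12 = 100·11/12 = 91.67.

91.7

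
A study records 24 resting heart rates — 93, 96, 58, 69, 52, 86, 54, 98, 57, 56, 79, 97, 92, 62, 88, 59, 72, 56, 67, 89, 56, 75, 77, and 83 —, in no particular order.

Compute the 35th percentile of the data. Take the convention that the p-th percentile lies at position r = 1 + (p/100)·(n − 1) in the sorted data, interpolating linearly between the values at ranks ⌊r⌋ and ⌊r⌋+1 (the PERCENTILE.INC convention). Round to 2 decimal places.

Sorted: 52, 54, 56, 56, 56, 57, 58, 59, 62, 67, 69, 72, 75, 77, 79, 83, 86, 88, 89, 92, 93, 96, 97, 98.
n = 24.
r = 1 + (35/100)·(24 − 1) = 1 + 8.05 = 9.05.
Rank 9 is 62 and rank 10 is 67.
Interpolate: 62 + 0.05·(67 − 62) = 62 + 0.05·5 = 62.25.

62.25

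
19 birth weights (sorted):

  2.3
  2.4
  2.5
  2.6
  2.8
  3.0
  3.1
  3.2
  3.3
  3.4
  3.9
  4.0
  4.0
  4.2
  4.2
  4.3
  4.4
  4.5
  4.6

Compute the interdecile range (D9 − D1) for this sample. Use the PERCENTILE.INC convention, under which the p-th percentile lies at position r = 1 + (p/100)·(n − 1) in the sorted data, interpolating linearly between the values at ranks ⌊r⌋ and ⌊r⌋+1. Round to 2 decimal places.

1.94

n = 19.
P10: r = 2.8; ranks 2–3 are 2.4, 2.5; interpolating gives 2.48.
P90: r = 17.2; ranks 17–18 are 4.4, 4.5; interpolating gives 4.42.
Difference: 4.42 − 2.48 = 1.94.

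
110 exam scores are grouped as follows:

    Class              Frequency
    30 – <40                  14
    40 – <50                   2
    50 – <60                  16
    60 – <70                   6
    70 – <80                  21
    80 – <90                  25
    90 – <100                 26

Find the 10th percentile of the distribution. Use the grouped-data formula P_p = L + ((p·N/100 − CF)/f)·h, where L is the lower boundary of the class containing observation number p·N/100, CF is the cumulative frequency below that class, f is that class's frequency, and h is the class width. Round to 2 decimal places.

N = 110; target position k = 10/100 · 110 = 11.
Cumulative frequencies: 14, 16, 32, 38, 59, 84, 110.
Observation 11 falls in the class 30 – <40.
L = 30, CF = 0, f = 14, h = 10.
P10 = 30 + ((11 − 0)/14)·10 = 30 + 7.85714 = 37.8571.

37.86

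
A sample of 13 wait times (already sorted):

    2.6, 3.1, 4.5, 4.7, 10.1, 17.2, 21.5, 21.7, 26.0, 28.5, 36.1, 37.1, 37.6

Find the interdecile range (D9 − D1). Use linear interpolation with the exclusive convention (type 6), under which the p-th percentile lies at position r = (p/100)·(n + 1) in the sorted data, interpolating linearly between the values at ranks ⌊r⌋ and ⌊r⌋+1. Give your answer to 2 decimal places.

34.60

n = 13.
P10: r = 1.4; ranks 1–2 are 2.6, 3.1; interpolating gives 2.8.
P90: r = 12.6; ranks 12–13 are 37.1, 37.6; interpolating gives 37.4.
Difference: 37.4 − 2.8 = 34.6.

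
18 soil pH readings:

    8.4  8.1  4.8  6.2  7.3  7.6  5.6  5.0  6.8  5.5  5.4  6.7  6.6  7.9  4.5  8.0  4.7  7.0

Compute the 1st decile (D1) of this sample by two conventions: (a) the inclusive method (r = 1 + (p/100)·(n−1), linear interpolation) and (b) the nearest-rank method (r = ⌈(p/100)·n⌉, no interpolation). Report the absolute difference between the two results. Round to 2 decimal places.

Sorted: 4.5, 4.7, 4.8, 5.0, 5.4, 5.5, 5.6, 6.2, 6.6, 6.7, 6.8, 7.0, 7.3, 7.6, 7.9, 8.0, 8.1, 8.4.
n = 18.
(a) r = 2.7; between ranks 2 (4.7) and 3 (4.8): 4.77.
(b) the nearest-rank method: rank 2 → 4.7.
|4.77 − 4.7| = 0.07.

0.07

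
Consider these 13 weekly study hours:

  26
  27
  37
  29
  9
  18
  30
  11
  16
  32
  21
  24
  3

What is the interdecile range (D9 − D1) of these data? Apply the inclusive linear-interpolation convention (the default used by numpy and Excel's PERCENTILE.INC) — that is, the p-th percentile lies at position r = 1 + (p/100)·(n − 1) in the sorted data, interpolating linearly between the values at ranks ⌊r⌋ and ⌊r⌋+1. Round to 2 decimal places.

Sorted: 3, 9, 11, 16, 18, 21, 24, 26, 27, 29, 30, 32, 37.
n = 13.
P10: r = 2.2; ranks 2–3 are 9, 11; interpolating gives 9.4.
P90: r = 11.8; ranks 11–12 are 30, 32; interpolating gives 31.6.
Difference: 31.6 − 9.4 = 22.2.

22.20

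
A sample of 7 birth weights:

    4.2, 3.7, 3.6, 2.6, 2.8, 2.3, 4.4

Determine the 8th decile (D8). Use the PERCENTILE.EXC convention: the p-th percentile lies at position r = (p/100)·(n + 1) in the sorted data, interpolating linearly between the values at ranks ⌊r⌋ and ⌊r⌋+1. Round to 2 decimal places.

Sorted: 2.3, 2.6, 2.8, 3.6, 3.7, 4.2, 4.4.
n = 7.
r = (80/100)·(7 + 1) = 6.4.
Rank 6 is 4.2 and rank 7 is 4.4.
Interpolate: 4.2 + 0.4·(4.4 − 4.2) = 4.2 + 0.4·0.2 = 4.28.

4.28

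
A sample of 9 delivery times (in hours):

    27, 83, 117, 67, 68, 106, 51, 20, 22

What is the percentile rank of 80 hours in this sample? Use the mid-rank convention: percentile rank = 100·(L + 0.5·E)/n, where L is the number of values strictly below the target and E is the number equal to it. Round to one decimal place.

Sorted: 20, 22, 27, 51, 67, 68, 83, 106, 117.
Count below 80: L = 6; count equal: E = 0; n = 9.
Percentile rank = 100·(6 + 0.5·0)/9 = 100·6/9 = 66.67.

66.7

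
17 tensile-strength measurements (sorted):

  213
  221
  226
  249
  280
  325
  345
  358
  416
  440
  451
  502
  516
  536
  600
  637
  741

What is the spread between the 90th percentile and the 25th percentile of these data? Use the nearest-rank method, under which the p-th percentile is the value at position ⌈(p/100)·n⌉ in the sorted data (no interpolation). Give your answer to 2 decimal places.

n = 17.
P25: rank ⌈25/100·17⌉ = 5 → 280.
P90: rank ⌈90/100·17⌉ = 16 → 637.
Difference: 637 − 280 = 357.

357.00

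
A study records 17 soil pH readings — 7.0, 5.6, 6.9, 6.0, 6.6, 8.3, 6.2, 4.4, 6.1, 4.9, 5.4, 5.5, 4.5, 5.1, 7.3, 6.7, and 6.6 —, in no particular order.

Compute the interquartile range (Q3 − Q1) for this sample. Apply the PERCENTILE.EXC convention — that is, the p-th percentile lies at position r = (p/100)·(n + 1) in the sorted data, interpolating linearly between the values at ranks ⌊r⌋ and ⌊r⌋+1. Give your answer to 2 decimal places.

1.55

Sorted: 4.4, 4.5, 4.9, 5.1, 5.4, 5.5, 5.6, 6.0, 6.1, 6.2, 6.6, 6.6, 6.7, 6.9, 7.0, 7.3, 8.3.
n = 17.
P25: r = 4.5; ranks 4–5 are 5.1, 5.4; interpolating gives 5.25.
P75: r = 13.5; ranks 13–14 are 6.7, 6.9; interpolating gives 6.8.
Difference: 6.8 − 5.25 = 1.55.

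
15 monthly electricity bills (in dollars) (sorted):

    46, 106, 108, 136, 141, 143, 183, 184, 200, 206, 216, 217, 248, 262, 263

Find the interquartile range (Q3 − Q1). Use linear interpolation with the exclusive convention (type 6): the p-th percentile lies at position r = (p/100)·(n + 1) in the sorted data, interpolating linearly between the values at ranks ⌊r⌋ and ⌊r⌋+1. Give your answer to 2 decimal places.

81.00

n = 15.
P25: r = 4 (integer) → 136.
P75: r = 12 (integer) → 217.
Difference: 217 − 136 = 81.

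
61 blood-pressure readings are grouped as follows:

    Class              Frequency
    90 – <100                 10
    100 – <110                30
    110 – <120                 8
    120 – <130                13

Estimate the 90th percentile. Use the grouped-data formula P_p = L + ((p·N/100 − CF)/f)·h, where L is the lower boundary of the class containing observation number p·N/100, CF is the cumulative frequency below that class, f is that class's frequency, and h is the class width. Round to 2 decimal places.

125.31

N = 61; target position k = 90/100 · 61 = 54.9.
Cumulative frequencies: 10, 40, 48, 61.
Observation 54.9 falls in the class 120 – <130.
L = 120, CF = 48, f = 13, h = 10.
P90 = 120 + ((54.9 − 48)/13)·10 = 120 + 5.30769 = 125.308.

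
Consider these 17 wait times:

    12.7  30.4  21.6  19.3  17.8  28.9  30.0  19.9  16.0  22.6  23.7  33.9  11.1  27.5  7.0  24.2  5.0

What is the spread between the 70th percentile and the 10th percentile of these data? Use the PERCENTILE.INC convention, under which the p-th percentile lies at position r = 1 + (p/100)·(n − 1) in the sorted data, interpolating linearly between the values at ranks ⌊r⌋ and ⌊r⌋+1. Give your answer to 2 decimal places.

Sorted: 5.0, 7.0, 11.1, 12.7, 16.0, 17.8, 19.3, 19.9, 21.6, 22.6, 23.7, 24.2, 27.5, 28.9, 30.0, 30.4, 33.9.
n = 17.
P10: r = 2.6; ranks 2–3 are 7.0, 11.1; interpolating gives 9.46.
P70: r = 12.2; ranks 12–13 are 24.2, 27.5; interpolating gives 24.86.
Difference: 24.86 − 9.46 = 15.4.

15.40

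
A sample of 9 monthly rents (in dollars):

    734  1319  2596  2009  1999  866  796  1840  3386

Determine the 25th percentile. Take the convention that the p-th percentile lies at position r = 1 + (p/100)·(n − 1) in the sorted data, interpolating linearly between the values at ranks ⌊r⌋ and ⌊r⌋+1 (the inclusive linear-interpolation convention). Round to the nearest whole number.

866

Sorted: 734, 796, 866, 1319, 1840, 1999, 2009, 2596, 3386.
n = 9.
r = 1 + (25/100)·(9 − 1) = 1 + 2 = 3.
r is an integer, so P25 is the value at rank 3: 866.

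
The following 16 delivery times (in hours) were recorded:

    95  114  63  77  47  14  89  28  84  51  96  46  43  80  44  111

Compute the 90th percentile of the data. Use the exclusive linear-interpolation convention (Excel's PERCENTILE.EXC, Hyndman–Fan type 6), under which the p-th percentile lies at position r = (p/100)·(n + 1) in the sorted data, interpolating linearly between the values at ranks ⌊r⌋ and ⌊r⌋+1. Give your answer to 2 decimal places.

111.90

Sorted: 14, 28, 43, 44, 46, 47, 51, 63, 77, 80, 84, 89, 95, 96, 111, 114.
n = 16.
r = (90/100)·(16 + 1) = 15.3.
Rank 15 is 111 and rank 16 is 114.
Interpolate: 111 + 0.3·(114 − 111) = 111 + 0.3·3 = 111.9.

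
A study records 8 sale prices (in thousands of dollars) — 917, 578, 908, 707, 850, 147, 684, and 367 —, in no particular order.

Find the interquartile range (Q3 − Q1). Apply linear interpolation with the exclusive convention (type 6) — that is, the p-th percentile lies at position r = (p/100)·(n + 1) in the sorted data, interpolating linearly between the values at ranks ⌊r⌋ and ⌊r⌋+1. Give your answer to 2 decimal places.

473.75

Sorted: 147, 367, 578, 684, 707, 850, 908, 917.
n = 8.
P25: r = 2.25; ranks 2–3 are 367, 578; interpolating gives 419.75.
P75: r = 6.75; ranks 6–7 are 850, 908; interpolating gives 893.5.
Difference: 893.5 − 419.75 = 473.75.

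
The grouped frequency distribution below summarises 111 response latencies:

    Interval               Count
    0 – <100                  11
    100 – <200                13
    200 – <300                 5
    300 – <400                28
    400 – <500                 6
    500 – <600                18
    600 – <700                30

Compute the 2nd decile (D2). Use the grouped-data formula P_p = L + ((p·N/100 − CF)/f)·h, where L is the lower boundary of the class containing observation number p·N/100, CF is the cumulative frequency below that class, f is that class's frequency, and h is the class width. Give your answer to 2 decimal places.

N = 111; target position k = 20/100 · 111 = 22.2.
Cumulative frequencies: 11, 24, 29, 57, 63, 81, 111.
Observation 22.2 falls in the class 100 – <200.
L = 100, CF = 11, f = 13, h = 100.
P20 = 100 + ((22.2 − 11)/13)·100 = 100 + 86.1538 = 186.154.

186.15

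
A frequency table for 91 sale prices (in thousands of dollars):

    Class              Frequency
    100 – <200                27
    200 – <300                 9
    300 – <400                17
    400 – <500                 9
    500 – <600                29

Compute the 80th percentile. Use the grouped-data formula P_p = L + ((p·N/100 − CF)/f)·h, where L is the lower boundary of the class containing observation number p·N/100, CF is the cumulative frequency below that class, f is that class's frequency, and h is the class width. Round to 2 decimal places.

537.24

N = 91; target position k = 80/100 · 91 = 72.8.
Cumulative frequencies: 27, 36, 53, 62, 91.
Observation 72.8 falls in the class 500 – <600.
L = 500, CF = 62, f = 29, h = 100.
P80 = 500 + ((72.8 − 62)/29)·100 = 500 + 37.2414 = 537.241.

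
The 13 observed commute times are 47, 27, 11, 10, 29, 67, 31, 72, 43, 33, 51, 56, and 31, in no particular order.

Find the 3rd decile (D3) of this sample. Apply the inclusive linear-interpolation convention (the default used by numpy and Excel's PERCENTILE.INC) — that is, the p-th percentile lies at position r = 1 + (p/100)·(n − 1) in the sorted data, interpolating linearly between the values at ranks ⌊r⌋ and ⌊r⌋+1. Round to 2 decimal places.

30.20

Sorted: 10, 11, 27, 29, 31, 31, 33, 43, 47, 51, 56, 67, 72.
n = 13.
r = 1 + (30/100)·(13 − 1) = 1 + 3.6 = 4.6.
Rank 4 is 29 and rank 5 is 31.
Interpolate: 29 + 0.6·(31 − 29) = 29 + 0.6·2 = 30.2.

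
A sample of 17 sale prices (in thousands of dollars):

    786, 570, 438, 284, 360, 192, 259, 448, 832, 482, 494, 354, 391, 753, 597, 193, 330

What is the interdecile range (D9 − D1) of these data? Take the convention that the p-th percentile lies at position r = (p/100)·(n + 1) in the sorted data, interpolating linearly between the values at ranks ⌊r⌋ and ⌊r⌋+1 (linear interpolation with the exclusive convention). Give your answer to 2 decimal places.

Sorted: 192, 193, 259, 284, 330, 354, 360, 391, 438, 448, 482, 494, 570, 597, 753, 786, 832.
n = 17.
P10: r = 1.8; ranks 1–2 are 192, 193; interpolating gives 192.8.
P90: r = 16.2; ranks 16–17 are 786, 832; interpolating gives 795.2.
Difference: 795.2 − 192.8 = 602.4.

602.40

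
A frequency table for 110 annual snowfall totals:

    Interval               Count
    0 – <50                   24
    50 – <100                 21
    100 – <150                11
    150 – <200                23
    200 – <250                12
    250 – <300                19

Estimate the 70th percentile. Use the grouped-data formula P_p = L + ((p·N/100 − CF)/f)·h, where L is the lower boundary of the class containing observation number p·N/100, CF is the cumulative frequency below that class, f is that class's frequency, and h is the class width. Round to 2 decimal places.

N = 110; target position k = 70/100 · 110 = 77.
Cumulative frequencies: 24, 45, 56, 79, 91, 110.
Observation 77 falls in the class 150 – <200.
L = 150, CF = 56, f = 23, h = 50.
P70 = 150 + ((77 − 56)/23)·50 = 150 + 45.6522 = 195.652.

195.65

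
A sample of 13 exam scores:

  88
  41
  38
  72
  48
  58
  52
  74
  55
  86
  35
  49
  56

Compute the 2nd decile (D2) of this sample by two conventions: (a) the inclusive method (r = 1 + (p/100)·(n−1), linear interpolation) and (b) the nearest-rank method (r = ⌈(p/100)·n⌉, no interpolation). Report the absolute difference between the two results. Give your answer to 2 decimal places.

Sorted: 35, 38, 41, 48, 49, 52, 55, 56, 58, 72, 74, 86, 88.
n = 13.
(a) r = 3.4; between ranks 3 (41) and 4 (48): 43.8.
(b) the nearest-rank method: rank 3 → 41.
|43.8 − 41| = 2.8.

2.80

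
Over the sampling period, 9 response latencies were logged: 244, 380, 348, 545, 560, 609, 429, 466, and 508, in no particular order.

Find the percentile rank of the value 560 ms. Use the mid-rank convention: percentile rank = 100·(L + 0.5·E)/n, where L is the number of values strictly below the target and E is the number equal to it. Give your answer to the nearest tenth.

Sorted: 244, 348, 380, 429, 466, 508, 545, 560, 609.
Count below 560: L = 7; count equal: E = 1; n = 9.
Percentile rank = 100·(7 + 0.5·1)/9 = 100·7.5/9 = 83.33.

83.3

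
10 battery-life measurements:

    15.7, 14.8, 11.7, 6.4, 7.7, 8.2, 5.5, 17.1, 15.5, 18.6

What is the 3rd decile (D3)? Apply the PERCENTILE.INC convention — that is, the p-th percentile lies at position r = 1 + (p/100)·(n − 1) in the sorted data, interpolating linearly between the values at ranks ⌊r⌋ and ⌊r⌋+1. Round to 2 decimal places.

Sorted: 5.5, 6.4, 7.7, 8.2, 11.7, 14.8, 15.5, 15.7, 17.1, 18.6.
n = 10.
r = 1 + (30/100)·(10 − 1) = 1 + 2.7 = 3.7.
Rank 3 is 7.7 and rank 4 is 8.2.
Interpolate: 7.7 + 0.7·(8.2 − 7.7) = 7.7 + 0.7·0.5 = 8.05.

8.05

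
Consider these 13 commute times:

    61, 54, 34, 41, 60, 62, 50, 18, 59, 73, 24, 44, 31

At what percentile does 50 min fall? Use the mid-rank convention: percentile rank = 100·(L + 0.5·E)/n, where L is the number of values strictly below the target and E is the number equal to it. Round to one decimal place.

50.0

Sorted: 18, 24, 31, 34, 41, 44, 50, 54, 59, 60, 61, 62, 73.
Count below 50: L = 6; count equal: E = 1; n = 13.
Percentile rank = 100·(6 + 0.5·1)/13 = 100·6.5/13 = 50.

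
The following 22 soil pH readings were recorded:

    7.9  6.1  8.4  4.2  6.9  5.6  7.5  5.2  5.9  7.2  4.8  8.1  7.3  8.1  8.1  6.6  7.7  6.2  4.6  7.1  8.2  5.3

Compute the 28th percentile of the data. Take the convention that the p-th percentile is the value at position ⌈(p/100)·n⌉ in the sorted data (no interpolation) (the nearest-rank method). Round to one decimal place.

5.9

Sorted: 4.2, 4.6, 4.8, 5.2, 5.3, 5.6, 5.9, 6.1, 6.2, 6.6, 6.9, 7.1, 7.2, 7.3, 7.5, 7.7, 7.9, 8.1, 8.1, 8.1, 8.2, 8.4.
n = 22.
Position = ⌈28/100 · 22⌉ = ⌈6.16⌉ = 7.
The value at rank 7 is 5.9.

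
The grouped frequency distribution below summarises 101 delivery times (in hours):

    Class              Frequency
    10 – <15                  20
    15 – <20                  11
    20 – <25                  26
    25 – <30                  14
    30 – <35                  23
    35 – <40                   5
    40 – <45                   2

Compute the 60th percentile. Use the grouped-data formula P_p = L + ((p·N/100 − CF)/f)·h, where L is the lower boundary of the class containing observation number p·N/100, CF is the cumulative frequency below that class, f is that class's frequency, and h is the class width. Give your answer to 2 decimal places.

N = 101; target position k = 60/100 · 101 = 60.6.
Cumulative frequencies: 20, 31, 57, 71, 94, 99, 101.
Observation 60.6 falls in the class 25 – <30.
L = 25, CF = 57, f = 14, h = 5.
P60 = 25 + ((60.6 − 57)/14)·5 = 25 + 1.28571 = 26.2857.

26.29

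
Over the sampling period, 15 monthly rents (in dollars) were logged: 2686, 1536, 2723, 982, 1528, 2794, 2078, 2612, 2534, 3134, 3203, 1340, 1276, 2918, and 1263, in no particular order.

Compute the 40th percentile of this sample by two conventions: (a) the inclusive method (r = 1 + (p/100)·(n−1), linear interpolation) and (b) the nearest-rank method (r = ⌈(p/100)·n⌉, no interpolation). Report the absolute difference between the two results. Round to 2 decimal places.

Sorted: 982, 1263, 1276, 1340, 1528, 1536, 2078, 2534, 2612, 2686, 2723, 2794, 2918, 3134, 3203.
n = 15.
(a) r = 6.6; between ranks 6 (1536) and 7 (2078): 1861.2.
(b) the nearest-rank method: rank 6 → 1536.
|1861.2 − 1536| = 325.2.

325.20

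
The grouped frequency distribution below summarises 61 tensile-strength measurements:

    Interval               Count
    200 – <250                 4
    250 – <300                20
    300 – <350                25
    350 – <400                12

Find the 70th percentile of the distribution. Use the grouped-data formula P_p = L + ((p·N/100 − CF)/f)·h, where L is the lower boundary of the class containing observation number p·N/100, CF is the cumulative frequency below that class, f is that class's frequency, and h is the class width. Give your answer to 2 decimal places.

N = 61; target position k = 70/100 · 61 = 42.7.
Cumulative frequencies: 4, 24, 49, 61.
Observation 42.7 falls in the class 300 – <350.
L = 300, CF = 24, f = 25, h = 50.
P70 = 300 + ((42.7 − 24)/25)·50 = 300 + 37.4 = 337.4.

337.40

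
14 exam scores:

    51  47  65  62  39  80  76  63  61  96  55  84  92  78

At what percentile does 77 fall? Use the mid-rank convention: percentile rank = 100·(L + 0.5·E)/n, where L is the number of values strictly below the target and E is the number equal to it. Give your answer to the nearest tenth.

64.3

Sorted: 39, 47, 51, 55, 61, 62, 63, 65, 76, 78, 80, 84, 92, 96.
Count below 77: L = 9; count equal: E = 0; n = 14.
Percentile rank = 100·(9 + 0.5·0)/14 = 100·9/14 = 64.29.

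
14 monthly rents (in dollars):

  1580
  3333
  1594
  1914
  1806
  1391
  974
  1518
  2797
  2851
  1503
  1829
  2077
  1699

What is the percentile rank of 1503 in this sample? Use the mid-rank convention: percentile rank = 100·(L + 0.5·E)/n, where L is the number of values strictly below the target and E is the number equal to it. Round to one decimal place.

17.9

Sorted: 974, 1391, 1503, 1518, 1580, 1594, 1699, 1806, 1829, 1914, 2077, 2797, 2851, 3333.
Count below 1503: L = 2; count equal: E = 1; n = 14.
Percentile rank = 100·(2 + 0.5·1)/14 = 100·2.5/14 = 17.86.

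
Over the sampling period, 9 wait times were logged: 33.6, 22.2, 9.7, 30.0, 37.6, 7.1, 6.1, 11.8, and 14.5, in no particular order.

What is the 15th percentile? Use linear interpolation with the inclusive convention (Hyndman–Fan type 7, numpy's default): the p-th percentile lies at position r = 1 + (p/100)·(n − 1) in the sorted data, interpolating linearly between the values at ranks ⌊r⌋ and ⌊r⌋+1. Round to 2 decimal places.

7.62

Sorted: 6.1, 7.1, 9.7, 11.8, 14.5, 22.2, 30.0, 33.6, 37.6.
n = 9.
r = 1 + (15/100)·(9 − 1) = 1 + 1.2 = 2.2.
Rank 2 is 7.1 and rank 3 is 9.7.
Interpolate: 7.1 + 0.2·(9.7 − 7.1) = 7.1 + 0.2·2.6 = 7.62.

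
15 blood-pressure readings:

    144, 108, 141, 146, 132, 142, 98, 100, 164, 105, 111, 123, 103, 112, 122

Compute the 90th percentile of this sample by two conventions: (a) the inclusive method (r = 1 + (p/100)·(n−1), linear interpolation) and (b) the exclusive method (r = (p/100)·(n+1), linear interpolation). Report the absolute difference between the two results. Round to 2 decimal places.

8.00

Sorted: 98, 100, 103, 105, 108, 111, 112, 122, 123, 132, 141, 142, 144, 146, 164.
n = 15.
(a) r = 13.6; between ranks 13 (144) and 14 (146): 145.2.
(b) r = 14.4; between ranks 14 (146) and 15 (164): 153.2.
|145.2 − 153.2| = 8.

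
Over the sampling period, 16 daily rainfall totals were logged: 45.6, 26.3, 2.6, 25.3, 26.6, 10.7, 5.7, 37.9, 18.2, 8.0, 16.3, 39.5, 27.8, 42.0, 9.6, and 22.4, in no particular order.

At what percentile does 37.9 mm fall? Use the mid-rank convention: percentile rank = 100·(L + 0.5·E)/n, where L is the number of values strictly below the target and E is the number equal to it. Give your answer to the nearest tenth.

Sorted: 2.6, 5.7, 8.0, 9.6, 10.7, 16.3, 18.2, 22.4, 25.3, 26.3, 26.6, 27.8, 37.9, 39.5, 42.0, 45.6.
Count below 37.9: L = 12; count equal: E = 1; n = 16.
Percentile rank = 100·(12 + 0.5·1)/16 = 100·12.5/16 = 78.12.

78.1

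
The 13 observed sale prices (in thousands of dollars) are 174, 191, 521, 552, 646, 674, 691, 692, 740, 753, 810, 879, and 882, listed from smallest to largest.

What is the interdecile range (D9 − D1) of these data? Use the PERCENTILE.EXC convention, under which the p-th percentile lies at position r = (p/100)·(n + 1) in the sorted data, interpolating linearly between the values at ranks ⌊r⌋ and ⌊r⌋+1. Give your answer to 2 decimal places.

700.00

n = 13.
P10: r = 1.4; ranks 1–2 are 174, 191; interpolating gives 180.8.
P90: r = 12.6; ranks 12–13 are 879, 882; interpolating gives 880.8.
Difference: 880.8 − 180.8 = 700.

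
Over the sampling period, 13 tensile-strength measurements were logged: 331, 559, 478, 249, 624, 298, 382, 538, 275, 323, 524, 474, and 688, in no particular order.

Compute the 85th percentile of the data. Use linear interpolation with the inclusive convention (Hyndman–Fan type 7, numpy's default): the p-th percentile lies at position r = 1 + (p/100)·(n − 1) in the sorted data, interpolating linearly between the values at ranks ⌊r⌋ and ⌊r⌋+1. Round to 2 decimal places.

572.00

Sorted: 249, 275, 298, 323, 331, 382, 474, 478, 524, 538, 559, 624, 688.
n = 13.
r = 1 + (85/100)·(13 − 1) = 1 + 10.2 = 11.2.
Rank 11 is 559 and rank 12 is 624.
Interpolate: 559 + 0.2·(624 − 559) = 559 + 0.2·65 = 572.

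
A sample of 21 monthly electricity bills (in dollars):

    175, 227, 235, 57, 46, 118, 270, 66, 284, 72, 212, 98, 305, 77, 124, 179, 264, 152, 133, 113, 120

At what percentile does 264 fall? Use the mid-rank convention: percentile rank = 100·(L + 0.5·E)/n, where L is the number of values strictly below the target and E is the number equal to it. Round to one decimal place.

83.3

Sorted: 46, 57, 66, 72, 77, 98, 113, 118, 120, 124, 133, 152, 175, 179, 212, 227, 235, 264, 270, 284, 305.
Count below 264: L = 17; count equal: E = 1; n = 21.
Percentile rank = 100·(17 + 0.5·1)/21 = 100·17.5/21 = 83.33.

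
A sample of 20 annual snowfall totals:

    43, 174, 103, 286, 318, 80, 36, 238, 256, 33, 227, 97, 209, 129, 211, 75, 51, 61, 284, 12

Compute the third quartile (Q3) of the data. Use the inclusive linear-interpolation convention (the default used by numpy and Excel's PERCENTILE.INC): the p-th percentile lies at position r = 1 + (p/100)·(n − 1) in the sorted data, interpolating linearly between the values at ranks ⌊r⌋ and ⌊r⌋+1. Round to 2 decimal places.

229.75

Sorted: 12, 33, 36, 43, 51, 61, 75, 80, 97, 103, 129, 174, 209, 211, 227, 238, 256, 284, 286, 318.
n = 20.
r = 1 + (75/100)·(20 − 1) = 1 + 14.25 = 15.25.
Rank 15 is 227 and rank 16 is 238.
Interpolate: 227 + 0.25·(238 − 227) = 227 + 0.25·11 = 229.75.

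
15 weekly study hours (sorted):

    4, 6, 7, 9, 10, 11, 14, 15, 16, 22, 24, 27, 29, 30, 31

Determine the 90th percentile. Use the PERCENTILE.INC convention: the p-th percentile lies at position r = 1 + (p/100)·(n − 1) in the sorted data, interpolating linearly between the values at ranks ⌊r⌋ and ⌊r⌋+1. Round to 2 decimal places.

n = 15.
r = 1 + (90/100)·(15 − 1) = 1 + 12.6 = 13.6.
Rank 13 is 29 and rank 14 is 30.
Interpolate: 29 + 0.6·(30 − 29) = 29 + 0.6·1 = 29.6.

29.60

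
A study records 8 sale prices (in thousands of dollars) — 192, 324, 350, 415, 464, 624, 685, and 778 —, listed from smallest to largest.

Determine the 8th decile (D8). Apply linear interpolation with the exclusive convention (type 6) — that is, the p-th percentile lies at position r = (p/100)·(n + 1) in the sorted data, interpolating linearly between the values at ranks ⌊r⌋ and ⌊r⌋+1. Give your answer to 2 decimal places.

703.60

n = 8.
r = (80/100)·(8 + 1) = 7.2.
Rank 7 is 685 and rank 8 is 778.
Interpolate: 685 + 0.2·(778 − 685) = 685 + 0.2·93 = 703.6.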